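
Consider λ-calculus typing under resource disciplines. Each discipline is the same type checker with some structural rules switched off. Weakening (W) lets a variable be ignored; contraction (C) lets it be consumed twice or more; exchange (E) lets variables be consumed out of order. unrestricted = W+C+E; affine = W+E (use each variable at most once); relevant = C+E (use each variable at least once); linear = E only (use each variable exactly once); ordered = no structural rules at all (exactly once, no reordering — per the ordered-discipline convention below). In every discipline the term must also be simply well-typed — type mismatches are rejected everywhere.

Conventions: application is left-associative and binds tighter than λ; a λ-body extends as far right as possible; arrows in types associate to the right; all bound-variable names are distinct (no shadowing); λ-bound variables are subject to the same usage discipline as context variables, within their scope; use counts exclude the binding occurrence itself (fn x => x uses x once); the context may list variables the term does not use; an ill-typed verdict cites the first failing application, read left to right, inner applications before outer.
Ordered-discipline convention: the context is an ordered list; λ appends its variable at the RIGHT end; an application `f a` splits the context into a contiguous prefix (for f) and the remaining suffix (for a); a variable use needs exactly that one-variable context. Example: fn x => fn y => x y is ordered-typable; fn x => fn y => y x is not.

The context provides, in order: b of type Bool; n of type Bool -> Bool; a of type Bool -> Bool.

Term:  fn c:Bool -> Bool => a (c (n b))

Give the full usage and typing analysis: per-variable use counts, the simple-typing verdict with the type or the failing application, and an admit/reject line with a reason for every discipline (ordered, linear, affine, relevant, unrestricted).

use counts: b: 1; n: 1; a: 1; c (bound): 1
left-to-right use order: a, c, n, b
typing: the term checks, with type (Bool -> Bool) -> Bool
ordered ✗ (no contiguous prefix/suffix split fits a, c, n, b)
linear ✓ (each of b, n, a, c used exactly once)
affine ✓ (no duplicate uses among b, n, a, c)
relevant ✓ (b, n, a, c: all used, weakening unneeded)
unrestricted ✓ (simply typable at (Bool -> Bool) -> Bool; W, C, E all held)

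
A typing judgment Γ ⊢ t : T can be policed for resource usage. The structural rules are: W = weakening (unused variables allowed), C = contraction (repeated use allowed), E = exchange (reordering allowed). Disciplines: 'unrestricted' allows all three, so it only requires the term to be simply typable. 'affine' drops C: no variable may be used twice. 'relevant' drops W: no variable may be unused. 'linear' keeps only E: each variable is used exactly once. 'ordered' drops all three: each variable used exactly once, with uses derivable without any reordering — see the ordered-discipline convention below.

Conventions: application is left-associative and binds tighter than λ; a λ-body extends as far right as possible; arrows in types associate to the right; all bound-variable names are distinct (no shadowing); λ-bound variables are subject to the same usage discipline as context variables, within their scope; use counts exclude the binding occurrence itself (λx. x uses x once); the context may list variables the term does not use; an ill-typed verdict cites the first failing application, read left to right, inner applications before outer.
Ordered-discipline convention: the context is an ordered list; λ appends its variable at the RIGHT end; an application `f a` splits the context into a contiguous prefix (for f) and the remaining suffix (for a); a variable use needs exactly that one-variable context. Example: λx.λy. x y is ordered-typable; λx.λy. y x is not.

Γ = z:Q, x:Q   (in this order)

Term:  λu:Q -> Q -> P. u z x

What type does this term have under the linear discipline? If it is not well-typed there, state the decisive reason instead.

term : (Q -> Q -> P) -> P
counts: z: 1×, x: 1×, u (bound): 1×
use order (left to right): u, z, x
typing: the term checks, with type (Q -> Q -> P) -> P
per-discipline verdicts: ordered ✗ | linear ✓ | affine ✓ | relevant ✓ | unrestricted ✓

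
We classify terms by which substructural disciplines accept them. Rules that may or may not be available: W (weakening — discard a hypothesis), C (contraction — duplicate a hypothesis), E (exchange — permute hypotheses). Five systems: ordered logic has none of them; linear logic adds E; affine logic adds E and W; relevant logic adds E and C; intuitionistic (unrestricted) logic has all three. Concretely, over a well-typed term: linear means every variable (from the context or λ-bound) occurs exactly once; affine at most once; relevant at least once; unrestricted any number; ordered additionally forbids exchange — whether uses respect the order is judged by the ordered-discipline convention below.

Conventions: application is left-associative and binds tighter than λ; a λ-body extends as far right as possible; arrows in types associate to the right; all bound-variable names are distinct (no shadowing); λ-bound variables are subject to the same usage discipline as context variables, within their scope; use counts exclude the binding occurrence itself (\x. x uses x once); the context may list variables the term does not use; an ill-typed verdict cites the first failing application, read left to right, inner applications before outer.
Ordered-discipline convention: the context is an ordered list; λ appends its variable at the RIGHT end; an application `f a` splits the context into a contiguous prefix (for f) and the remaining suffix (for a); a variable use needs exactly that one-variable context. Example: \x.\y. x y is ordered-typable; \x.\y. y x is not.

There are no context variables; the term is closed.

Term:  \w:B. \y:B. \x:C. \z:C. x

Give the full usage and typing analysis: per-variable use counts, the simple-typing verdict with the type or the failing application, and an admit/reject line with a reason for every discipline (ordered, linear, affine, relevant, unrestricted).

variable uses: w [bound]: 0; y [bound]: 0; x [bound]: 1; z [bound]: 0
order of uses: x
typing: well-typed — term : B → B → C → C → C
ordered ✗ (needs weakening: w, y, z unused)
linear ✗ (needs weakening: w, y, z unused)
affine ✓ (no duplicate uses among w, y, x, z)
relevant ✗ (needs weakening: w, y, z unused)
unrestricted ✓ (typability at B → B → C → C → C is all that's needed)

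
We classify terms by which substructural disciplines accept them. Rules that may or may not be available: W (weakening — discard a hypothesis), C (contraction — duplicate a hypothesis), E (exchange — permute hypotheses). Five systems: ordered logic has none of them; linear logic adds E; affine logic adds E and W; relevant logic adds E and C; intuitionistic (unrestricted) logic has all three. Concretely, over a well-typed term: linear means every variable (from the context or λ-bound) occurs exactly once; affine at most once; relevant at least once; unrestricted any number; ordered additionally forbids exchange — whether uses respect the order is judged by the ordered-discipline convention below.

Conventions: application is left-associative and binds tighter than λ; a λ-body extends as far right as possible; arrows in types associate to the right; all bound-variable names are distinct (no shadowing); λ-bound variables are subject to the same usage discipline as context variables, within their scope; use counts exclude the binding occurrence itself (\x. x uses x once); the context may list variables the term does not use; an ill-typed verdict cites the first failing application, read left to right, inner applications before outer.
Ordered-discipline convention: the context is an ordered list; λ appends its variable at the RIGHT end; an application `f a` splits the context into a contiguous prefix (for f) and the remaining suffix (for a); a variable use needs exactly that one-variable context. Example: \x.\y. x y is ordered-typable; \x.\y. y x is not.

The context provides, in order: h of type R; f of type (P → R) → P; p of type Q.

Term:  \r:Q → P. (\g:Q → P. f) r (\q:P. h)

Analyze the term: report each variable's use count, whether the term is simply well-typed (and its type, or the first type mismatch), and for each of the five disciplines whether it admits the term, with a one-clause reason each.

usage: h=1, f=1, p=0, r (bound)=1, g (bound)=0, q (bound)=0
use order (left to right): f, r, h
typing: well-typed — term : (Q → P) → P
ordered: ✗ — needs weakening: p, g, q unused
linear: ✗ — needs weakening: p, g, q unused
affine: ✓ — h, f, p, r, g, q: no repeats, contraction unneeded
relevant: ✗ — needs weakening: p, g, q unused
unrestricted: ✓ — typability at (Q → P) → P is all that's needed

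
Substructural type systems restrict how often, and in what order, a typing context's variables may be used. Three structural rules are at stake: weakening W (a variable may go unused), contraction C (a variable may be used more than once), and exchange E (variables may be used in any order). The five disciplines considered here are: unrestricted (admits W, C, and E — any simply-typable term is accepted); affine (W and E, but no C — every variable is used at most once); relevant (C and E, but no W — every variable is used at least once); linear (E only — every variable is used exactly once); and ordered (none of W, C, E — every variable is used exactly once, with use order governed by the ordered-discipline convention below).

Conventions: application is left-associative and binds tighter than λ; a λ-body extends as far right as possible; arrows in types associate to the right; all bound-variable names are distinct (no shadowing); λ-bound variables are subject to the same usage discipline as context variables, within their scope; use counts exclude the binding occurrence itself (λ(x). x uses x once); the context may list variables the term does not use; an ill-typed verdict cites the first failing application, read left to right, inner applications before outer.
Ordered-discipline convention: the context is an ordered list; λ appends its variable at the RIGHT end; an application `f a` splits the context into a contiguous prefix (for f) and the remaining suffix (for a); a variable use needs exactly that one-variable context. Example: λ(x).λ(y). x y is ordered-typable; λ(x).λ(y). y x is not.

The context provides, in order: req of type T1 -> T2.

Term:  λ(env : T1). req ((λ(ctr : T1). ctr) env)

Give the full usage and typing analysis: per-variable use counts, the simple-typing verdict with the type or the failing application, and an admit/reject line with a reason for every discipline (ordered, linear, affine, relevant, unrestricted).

counts: req: 1; env [bound]: 1; ctr [bound]: 1
uses in reading order: req, ctr, env
typing: the term checks, with type T1 -> T2
ordered ✓ (single-use (req, env, ctr), ordered derivation ok)
linear ✓ (each of req, env, ctr used exactly once)
affine ✓ (no duplicate uses among req, env, ctr)
relevant ✓ (none of req, env, ctr goes unused)
unrestricted ✓ (typability at T1 -> T2 is all that's needed)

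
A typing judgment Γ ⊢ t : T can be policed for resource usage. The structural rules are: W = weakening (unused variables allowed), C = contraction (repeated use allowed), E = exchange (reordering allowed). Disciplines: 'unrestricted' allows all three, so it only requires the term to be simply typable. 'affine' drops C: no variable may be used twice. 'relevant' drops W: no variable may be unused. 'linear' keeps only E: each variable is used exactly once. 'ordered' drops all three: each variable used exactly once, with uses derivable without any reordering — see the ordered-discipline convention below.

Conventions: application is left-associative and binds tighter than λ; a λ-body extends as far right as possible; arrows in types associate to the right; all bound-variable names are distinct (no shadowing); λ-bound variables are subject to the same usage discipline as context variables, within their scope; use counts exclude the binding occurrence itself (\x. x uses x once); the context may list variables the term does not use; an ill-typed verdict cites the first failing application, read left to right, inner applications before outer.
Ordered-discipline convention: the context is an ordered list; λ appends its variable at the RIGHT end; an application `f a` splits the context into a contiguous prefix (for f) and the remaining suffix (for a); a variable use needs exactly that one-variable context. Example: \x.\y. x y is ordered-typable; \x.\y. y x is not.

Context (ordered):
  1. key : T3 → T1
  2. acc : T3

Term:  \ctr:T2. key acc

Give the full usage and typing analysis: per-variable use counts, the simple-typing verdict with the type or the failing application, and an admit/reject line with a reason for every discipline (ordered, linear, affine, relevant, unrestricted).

counts: key: 1×; acc: 1×; ctr [bound]: 0×
use order (left to right): key, acc
typing: well-typed at T2 → T1
ordered: ✗ — ctr left unused
linear: ✗ — ctr left unused
affine: ✓ — at most one use each (key, acc, ctr)
relevant: ✗ — ctr left unused
unrestricted: ✓ — simply typable at T2 → T1; W, C, E all held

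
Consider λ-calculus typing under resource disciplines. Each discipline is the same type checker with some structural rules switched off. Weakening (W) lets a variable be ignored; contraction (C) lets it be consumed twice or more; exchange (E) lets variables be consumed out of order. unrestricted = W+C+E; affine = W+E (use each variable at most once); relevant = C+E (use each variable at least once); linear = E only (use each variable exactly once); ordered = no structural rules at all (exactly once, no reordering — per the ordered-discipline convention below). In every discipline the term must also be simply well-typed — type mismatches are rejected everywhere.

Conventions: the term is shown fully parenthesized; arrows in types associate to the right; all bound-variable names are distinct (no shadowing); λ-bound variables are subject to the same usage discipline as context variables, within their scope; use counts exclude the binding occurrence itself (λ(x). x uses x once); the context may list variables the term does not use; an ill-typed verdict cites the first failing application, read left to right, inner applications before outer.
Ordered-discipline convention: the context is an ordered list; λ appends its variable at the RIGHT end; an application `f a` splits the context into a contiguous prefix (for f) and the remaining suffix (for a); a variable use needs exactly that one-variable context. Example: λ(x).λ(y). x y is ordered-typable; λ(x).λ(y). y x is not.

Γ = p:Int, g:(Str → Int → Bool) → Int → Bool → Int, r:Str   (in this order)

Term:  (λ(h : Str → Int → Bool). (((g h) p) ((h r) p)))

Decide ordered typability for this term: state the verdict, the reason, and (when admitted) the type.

no — repeated use of p ×2, h ×2
use counts: p: 2, g: 1, r: 1, h (λ-bound): 2
use order (left to right): g, h, p, h, r, p
typing: well-typed — term : (Str → Int → Bool) → Int
across the five disciplines: ordered ✗, linear ✗, affine ✗, relevant ✓, unrestricted ✓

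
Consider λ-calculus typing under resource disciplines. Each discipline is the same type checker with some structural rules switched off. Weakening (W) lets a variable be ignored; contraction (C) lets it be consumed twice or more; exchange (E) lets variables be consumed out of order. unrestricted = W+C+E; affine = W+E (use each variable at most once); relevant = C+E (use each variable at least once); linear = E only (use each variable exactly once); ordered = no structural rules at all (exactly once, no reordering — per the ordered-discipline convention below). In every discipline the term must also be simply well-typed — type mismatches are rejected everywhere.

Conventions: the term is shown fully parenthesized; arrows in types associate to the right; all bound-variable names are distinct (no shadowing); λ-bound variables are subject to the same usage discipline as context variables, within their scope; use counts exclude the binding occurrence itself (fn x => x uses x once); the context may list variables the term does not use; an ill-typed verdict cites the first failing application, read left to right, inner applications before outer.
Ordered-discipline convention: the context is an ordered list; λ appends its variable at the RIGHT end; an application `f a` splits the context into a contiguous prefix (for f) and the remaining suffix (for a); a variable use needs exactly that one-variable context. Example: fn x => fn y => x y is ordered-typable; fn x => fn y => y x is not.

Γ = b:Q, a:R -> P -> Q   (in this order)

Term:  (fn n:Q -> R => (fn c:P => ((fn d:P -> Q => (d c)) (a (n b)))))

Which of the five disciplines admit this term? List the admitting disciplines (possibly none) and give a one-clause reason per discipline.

admitting disciplines: linear, affine, relevant, unrestricted
variable uses: b: 1; a: 1; n (bound): 1; c (bound): 1; d (bound): 1
left-to-right use order: d, c, a, n, b
typing: well-typed at (Q -> R) -> P -> Q
ordered: ✗ — use order d, c, a, n, b needs exchange
linear: ✓ — each of b, a, n, c, d used exactly once
affine: ✓ — b, a, n, c, d: no repeats, contraction unneeded
relevant: ✓ — every one of b, a, n, c, d appears
unrestricted: ✓ — simply typable at (Q -> R) -> P -> Q; W, C, E all held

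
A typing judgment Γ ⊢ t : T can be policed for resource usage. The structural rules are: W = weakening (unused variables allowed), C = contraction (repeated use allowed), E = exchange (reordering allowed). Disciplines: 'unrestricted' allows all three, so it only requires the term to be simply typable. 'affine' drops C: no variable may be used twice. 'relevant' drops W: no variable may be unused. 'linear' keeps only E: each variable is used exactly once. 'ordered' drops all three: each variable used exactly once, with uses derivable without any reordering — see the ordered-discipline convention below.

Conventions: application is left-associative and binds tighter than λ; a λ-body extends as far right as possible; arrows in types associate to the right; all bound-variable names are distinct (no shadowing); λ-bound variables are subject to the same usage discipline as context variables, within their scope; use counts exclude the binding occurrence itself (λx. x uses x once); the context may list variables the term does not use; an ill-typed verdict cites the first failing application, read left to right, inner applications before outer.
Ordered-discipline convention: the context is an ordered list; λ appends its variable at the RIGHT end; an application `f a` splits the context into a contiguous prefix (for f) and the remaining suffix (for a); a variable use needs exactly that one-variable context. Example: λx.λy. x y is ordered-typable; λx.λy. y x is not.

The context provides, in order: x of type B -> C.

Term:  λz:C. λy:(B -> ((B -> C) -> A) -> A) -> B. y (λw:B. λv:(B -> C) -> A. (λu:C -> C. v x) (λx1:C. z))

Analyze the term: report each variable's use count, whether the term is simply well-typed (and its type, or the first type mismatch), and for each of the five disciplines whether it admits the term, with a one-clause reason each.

usage: x ×1; z (λ-bound) ×1; y (λ-bound) ×1; w (λ-bound) ×0; v (λ-bound) ×1; u (λ-bound) ×0; x1 (λ-bound) ×0
order of uses: y, v, x, z
typing: the term checks, with type C -> ((B -> ((B -> C) -> A) -> A) -> B) -> B
ordered: ✗ — unused: w, u, x1 — weakening required
linear: ✗ — unused: w, u, x1 — weakening required
affine: ✓ — none of x, z, y, w, v, u, x1 used more than once
relevant: ✗ — unused: w, u, x1 — weakening required
unrestricted: ✓ — well-typed at C -> ((B -> ((B -> C) -> A) -> A) -> B) -> B; no restrictions here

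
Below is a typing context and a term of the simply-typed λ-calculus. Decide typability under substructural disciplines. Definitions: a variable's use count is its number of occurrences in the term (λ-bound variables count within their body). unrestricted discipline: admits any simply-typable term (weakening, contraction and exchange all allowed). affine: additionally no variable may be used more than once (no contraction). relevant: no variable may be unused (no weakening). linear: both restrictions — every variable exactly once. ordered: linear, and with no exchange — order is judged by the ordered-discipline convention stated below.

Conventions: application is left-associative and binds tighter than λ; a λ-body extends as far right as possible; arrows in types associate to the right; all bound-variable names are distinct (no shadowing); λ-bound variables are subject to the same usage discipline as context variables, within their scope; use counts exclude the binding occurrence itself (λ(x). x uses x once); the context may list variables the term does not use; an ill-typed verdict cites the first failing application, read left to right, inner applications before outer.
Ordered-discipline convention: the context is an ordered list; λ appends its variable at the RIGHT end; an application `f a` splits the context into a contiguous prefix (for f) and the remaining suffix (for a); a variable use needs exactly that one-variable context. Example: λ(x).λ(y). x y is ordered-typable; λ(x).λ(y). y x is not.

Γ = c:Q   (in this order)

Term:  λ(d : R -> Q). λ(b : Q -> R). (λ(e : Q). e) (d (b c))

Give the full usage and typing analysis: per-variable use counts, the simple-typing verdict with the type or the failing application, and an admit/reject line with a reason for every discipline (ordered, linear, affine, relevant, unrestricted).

use counts: c: 1×; d (bound): 1×; b (bound): 1×; e (bound): 1×
left-to-right use order: e, d, b, c
typing: ✓ — (R -> Q) -> (Q -> R) -> Q
ordered ✗ (no ordered split (uses run e, d, b, c))
linear ✓ (c, d, b, e: one use apiece)
affine ✓ (at most one use each (c, d, b, e))
relevant ✓ (c, d, b, e: all used, weakening unneeded)
unrestricted ✓ (typability at (R -> Q) -> (Q -> R) -> Q is all that's needed)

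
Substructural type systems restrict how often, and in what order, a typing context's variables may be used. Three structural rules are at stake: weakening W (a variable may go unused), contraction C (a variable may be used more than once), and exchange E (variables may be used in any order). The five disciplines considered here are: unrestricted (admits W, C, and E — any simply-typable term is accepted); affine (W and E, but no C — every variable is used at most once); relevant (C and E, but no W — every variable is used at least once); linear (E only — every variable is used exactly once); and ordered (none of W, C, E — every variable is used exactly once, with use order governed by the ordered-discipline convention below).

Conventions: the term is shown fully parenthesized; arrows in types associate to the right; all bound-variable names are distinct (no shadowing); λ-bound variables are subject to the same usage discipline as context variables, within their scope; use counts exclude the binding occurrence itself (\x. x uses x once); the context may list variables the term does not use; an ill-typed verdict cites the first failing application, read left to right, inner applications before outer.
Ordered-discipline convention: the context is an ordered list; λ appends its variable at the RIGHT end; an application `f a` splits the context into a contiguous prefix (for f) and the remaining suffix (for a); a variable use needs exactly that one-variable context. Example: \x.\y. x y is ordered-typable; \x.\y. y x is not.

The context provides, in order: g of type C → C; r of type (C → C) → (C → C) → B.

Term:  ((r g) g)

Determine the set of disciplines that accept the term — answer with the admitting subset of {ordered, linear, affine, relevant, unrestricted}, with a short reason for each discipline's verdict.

admitting disciplines: relevant, unrestricted
usage: g=2, r=1
use order (left to right): r, g, g
typing: well-typed — term : B
ordered ✗ (repeated use of g ×2)
linear ✗ (repeated use of g ×2)
affine ✗ (repeated use of g ×2)
relevant ✓ (at least one use each (g, r))
unrestricted ✓ (simply typable at B; W, C, E all held)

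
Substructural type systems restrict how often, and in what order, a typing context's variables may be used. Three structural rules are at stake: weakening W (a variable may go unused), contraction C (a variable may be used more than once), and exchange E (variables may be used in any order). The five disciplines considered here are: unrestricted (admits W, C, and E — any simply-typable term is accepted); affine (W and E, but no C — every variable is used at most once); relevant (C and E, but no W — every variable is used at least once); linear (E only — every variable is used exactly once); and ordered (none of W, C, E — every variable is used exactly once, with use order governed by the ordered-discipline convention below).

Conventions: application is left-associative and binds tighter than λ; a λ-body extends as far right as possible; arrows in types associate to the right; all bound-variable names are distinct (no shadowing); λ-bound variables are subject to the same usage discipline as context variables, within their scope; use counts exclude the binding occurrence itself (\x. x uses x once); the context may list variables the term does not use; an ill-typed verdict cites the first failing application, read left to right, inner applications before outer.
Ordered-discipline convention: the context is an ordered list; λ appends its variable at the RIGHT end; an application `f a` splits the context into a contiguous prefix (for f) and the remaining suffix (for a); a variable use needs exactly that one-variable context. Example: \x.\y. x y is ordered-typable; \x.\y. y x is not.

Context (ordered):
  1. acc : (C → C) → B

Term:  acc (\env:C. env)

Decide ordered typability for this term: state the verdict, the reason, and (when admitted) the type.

yes — single-use (acc, env), ordered derivation ok; term : B
usage: acc=1, env (bound)=1
use order (left to right): acc, env
typing: well-typed — term : B
across the five disciplines: ordered ✓, linear ✓, affine ✓, relevant ✓, unrestricted ✓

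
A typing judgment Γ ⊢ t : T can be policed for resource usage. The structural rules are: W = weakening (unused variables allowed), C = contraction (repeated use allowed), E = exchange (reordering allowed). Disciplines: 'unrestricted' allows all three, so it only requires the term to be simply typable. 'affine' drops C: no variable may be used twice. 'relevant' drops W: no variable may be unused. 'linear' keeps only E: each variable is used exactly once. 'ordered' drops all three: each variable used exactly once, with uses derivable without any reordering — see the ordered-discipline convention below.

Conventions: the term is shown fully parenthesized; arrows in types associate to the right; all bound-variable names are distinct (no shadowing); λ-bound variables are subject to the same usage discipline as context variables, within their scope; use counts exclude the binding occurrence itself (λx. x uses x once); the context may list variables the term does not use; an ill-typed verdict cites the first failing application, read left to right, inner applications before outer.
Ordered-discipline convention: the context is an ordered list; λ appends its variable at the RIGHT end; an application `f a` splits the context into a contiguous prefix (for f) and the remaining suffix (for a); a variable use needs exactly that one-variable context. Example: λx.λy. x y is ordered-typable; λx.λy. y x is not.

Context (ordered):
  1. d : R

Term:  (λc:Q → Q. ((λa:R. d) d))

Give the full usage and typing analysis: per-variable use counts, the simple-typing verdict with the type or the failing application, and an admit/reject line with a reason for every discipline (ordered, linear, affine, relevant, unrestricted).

usage: d ×2, c [bound] ×0, a [bound] ×0
left-to-right use order: d, d
typing: well-typed — term : (Q → Q) → R
ordered ✗ (uses contraction: d ×2; unused: c, a — weakening required)
linear ✗ (uses contraction: d ×2; unused: c, a — weakening required)
affine ✗ (uses contraction: d ×2)
relevant ✗ (unused: c, a — weakening required)
unrestricted ✓ (typability at (Q → Q) → R is all that's needed)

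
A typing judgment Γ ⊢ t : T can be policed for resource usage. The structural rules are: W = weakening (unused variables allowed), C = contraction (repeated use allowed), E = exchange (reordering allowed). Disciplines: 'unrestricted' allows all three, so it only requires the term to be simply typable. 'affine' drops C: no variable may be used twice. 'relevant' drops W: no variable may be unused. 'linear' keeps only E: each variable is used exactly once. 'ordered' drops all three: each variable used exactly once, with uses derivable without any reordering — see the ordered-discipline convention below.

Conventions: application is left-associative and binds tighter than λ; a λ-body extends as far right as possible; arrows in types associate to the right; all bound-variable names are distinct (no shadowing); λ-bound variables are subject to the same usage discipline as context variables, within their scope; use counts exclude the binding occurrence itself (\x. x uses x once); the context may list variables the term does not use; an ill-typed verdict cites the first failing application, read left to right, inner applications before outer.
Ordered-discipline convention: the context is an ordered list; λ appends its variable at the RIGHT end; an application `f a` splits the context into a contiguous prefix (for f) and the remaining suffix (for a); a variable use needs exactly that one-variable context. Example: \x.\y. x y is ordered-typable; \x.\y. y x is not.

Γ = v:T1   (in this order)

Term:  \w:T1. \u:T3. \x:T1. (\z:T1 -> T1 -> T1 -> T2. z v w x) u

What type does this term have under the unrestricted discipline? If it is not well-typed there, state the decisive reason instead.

not well-typed under unrestricted — not simply typable
usage: v: 1; w (bound): 1; u (bound): 1; x (bound): 1; z (bound): 1
left-to-right use order: z, v, w, x, u
typing: ill-typed: an application expects T1 -> T1 -> T1 -> T2 but receives T3
all disciplines: ordered ✗, linear ✗, affine ✗, relevant ✗, unrestricted ✗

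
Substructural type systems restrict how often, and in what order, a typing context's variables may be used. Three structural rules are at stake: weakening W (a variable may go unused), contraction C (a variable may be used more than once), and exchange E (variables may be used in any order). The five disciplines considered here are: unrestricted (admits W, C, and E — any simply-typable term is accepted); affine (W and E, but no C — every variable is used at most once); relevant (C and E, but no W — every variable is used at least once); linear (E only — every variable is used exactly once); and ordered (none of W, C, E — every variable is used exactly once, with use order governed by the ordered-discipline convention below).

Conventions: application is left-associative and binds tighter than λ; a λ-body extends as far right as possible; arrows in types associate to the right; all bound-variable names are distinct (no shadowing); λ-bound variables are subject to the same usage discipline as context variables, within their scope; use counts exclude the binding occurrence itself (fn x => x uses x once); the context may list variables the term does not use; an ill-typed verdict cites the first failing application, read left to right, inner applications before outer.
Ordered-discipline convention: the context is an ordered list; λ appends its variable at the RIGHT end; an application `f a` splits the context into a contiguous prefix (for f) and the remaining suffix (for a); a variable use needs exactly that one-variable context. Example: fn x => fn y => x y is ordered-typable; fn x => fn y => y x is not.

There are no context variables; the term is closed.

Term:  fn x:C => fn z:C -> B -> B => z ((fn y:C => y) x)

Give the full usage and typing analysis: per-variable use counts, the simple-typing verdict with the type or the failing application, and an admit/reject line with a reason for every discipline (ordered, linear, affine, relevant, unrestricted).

use counts: x [bound]=1, z [bound]=1, y [bound]=1
order of uses: z, y, x
typing: ✓ — C -> (C -> B -> B) -> B -> B
ordered: ✗ — needs exchange: uses follow z, y, x
linear: ✓ — x, z, y: one use apiece
affine: ✓ — no duplicate uses among x, z, y
relevant: ✓ — x, z, y: all used, weakening unneeded
unrestricted: ✓ — type-checks (C -> (C -> B -> B) -> B -> B) and nothing is barred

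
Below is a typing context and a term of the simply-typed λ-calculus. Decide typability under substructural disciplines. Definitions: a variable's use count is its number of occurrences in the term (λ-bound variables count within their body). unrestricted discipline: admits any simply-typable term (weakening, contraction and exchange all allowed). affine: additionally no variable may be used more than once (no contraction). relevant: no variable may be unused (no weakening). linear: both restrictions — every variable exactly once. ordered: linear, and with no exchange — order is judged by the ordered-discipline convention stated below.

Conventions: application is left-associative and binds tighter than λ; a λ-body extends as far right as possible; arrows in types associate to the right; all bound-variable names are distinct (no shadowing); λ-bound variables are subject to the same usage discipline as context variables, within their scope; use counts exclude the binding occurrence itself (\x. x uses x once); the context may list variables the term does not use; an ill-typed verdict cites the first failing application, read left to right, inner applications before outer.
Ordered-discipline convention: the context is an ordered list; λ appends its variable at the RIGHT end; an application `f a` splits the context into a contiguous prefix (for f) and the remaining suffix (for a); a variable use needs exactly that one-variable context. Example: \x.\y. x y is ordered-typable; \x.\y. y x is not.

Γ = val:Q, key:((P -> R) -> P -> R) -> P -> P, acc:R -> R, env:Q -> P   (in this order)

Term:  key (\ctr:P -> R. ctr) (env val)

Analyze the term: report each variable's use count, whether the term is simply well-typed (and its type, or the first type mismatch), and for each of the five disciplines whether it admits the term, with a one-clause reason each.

counts: val: 1, key: 1, acc: 0, env: 1, ctr [bound]: 1
uses in reading order: key, ctr, env, val
typing: ✓ — P
ordered: ✗, acc left unused
linear: ✗, acc left unused
affine: ✓, no duplicate uses among val, key, acc, env, ctr
relevant: ✗, acc left unused
unrestricted: ✓, typability at P is all that's needed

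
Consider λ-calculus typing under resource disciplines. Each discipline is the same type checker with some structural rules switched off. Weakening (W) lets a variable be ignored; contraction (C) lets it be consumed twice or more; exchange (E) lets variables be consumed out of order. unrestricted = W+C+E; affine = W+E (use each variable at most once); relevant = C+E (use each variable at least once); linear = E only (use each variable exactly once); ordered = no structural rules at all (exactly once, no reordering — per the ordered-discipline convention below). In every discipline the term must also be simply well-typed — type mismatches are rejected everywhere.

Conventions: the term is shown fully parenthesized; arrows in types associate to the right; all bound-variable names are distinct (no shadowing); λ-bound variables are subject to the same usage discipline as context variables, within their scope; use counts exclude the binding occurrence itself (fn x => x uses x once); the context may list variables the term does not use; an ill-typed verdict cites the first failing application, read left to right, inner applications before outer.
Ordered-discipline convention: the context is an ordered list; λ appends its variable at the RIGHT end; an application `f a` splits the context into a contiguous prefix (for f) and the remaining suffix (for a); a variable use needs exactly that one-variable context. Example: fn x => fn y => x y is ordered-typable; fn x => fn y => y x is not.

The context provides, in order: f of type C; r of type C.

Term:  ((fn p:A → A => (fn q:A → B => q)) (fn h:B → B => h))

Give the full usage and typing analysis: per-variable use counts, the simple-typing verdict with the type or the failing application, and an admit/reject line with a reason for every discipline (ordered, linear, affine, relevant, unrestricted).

counts: f: 0, r: 0, p (bound): 0, q (bound): 1, h (bound): 1
use order (left to right): q, h
typing: ill-typed: argument of type (B → B) → B → B where A → A is required
ordered: ✗, a type mismatch blocks all five
linear: ✗, the type mismatch rejects it
affine: ✗, not simply typable
relevant: ✗, fails simple typing
unrestricted: ✗, a type mismatch blocks all five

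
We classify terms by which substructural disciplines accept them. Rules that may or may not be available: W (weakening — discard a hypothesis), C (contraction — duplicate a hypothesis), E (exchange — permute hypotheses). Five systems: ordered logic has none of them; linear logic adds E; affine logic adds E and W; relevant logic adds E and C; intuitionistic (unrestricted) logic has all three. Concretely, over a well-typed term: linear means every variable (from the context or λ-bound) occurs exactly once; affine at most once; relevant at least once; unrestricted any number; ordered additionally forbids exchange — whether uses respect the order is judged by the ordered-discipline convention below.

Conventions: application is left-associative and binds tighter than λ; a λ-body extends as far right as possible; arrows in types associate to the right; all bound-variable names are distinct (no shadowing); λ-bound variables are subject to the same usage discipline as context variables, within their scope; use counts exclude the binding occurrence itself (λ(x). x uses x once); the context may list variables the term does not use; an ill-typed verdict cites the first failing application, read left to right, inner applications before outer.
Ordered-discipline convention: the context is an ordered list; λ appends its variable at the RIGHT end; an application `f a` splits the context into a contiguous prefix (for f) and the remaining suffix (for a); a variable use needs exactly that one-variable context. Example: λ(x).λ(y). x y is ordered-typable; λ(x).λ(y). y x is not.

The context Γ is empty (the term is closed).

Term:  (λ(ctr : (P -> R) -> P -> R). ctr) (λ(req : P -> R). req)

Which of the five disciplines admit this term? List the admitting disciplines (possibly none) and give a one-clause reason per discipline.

admitted by: ordered, linear, affine, relevant, unrestricted
counts: ctr (bound)=1, req (bound)=1
use order (left to right): ctr, req
typing: well-typed at (P -> R) -> P -> R
ordered: ✓ — single-use (ctr, req), ordered derivation ok
linear: ✓ — exactly-once usage across ctr, req
affine: ✓ — at most one use each (ctr, req)
relevant: ✓ — none of ctr, req goes unused
unrestricted: ✓ — type-checks ((P -> R) -> P -> R) and nothing is barred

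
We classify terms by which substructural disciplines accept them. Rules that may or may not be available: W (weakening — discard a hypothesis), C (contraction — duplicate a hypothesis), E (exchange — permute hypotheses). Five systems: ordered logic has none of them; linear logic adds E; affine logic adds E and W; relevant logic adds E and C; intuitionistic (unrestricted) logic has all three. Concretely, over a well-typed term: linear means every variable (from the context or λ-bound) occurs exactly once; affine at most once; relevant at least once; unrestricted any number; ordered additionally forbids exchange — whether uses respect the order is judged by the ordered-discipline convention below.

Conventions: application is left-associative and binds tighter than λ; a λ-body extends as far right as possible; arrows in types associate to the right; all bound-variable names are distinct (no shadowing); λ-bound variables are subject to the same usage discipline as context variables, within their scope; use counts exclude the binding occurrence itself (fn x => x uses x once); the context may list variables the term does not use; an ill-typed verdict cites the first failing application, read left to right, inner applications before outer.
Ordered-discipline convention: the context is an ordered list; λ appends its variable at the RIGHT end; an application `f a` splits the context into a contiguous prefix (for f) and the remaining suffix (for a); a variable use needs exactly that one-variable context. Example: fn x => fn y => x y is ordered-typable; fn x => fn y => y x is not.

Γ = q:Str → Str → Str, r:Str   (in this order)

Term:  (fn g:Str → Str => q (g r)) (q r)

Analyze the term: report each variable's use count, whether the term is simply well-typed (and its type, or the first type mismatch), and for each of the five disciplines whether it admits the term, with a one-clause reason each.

use counts: q ×2; r ×2; g (λ-bound) ×1
order of uses: q, g, r, q, r
typing: well-typed — term : Str → Str
ordered: ✗, repeated use of q ×2, r ×2
linear: ✗, repeated use of q ×2, r ×2
affine: ✗, repeated use of q ×2, r ×2
relevant: ✓, every one of q, r, g appears
unrestricted: ✓, typability at Str → Str is all that's needed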